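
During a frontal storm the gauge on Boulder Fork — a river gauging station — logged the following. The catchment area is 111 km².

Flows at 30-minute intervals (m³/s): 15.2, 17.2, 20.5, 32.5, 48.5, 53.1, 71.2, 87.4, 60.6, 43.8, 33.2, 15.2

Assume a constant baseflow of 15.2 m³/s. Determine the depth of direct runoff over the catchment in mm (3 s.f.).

Direct runoff: 0.0, 2.0, 5.3, 17.3, 33.3, 37.9, 56.0, 72.2, 45.4, 28.6, 18.0, 0.0 m³/s; ΣQ_DR = 316.0 m³/s.
V = ΣQ_DR · Δt = 316.0 × 1800 s = 5.688 × 10^5 m³.
Over A = 111 km², depth = V / A = 5.12 mm.

d ≈ 5.12 mm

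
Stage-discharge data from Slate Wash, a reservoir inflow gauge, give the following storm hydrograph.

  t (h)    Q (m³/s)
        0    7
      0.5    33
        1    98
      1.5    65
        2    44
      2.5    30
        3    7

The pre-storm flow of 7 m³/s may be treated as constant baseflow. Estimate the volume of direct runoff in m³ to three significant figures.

V ≈ 4.23 × 10^5 m³

Direct-runoff ordinates (Q − Q_b): 0.0, 26.0, 91.0, 58.0, 37.0, 23.0, 0.0 m³/s.
ΣQ_DR = 235.0 m³/s.
With Δt = 0.5 h = 1800 s, V = ΣQ_DR · Δt = 235.0 × 1800 = 4.23 × 10^5 m³.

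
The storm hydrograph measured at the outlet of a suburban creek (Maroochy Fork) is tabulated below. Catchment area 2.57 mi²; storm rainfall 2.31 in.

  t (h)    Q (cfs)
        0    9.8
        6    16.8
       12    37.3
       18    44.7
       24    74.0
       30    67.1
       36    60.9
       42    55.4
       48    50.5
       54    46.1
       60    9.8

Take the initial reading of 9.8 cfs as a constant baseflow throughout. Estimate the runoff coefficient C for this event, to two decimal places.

C ≈ 0.57

ΣQ_DR = 364.6 cfs; V = ΣQ_DR·Δt = 7.875 × 10^6 ft³.
Runoff depth d = V / A = 1.319 in.
C = d / P = 1.319 / 2.31 = 0.57.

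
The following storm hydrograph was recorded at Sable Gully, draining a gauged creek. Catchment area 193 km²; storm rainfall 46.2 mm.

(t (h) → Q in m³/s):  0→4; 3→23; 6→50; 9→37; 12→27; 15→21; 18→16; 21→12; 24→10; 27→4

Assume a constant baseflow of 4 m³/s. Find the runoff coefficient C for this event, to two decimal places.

ΣQ_DR = 164.0 m³/s; V = ΣQ_DR·Δt = 1.771 × 10^6 m³.
Runoff depth d = V / A = 9.177 mm.
C = d / P = 9.177 / 46.2 = 0.20.

C ≈ 0.20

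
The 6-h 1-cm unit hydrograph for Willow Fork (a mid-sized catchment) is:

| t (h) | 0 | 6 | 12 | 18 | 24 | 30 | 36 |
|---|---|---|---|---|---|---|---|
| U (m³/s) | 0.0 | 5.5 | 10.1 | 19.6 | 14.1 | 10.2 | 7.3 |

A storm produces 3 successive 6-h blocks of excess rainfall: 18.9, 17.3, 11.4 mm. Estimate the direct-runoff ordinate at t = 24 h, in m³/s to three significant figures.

Q ≈ 72.1 m³/s

By discrete convolution, Q_j = Σ (P_i / 10 mm) · U_{j−i}.
At t = 24 h (j=4): Q = (18.9/10)·14.1 + (17.3/10)·19.6 + (11.4/10)·10.1 = 72.1 m³/s.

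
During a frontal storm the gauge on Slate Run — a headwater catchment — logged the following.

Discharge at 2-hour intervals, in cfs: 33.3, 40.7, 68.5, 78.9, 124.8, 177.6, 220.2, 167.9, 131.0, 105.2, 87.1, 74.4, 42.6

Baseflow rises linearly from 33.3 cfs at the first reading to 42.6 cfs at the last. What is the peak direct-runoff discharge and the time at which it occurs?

Q_p = 182.25 cfs at t = 12 h

Subtracting baseflow gives direct-runoff ordinates: 0.00, 6.62, 33.65, 43.27, 88.40, 140.43, 182.25, 129.18, 91.50, 64.92, 46.05, 32.58, 0.00 cfs.
The maximum is 182.25 cfs, occurring at the reading for t = 12 h.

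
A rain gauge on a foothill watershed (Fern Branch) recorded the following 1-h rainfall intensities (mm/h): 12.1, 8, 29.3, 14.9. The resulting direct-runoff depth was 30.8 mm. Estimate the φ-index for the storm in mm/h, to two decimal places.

φ ≈ 8.50 mm/h

Only the 3 blocks with intensity above φ contribute runoff: 12.1, 29.3, 14.9 mm/h.
Σ(I−φ)·Δt = d  ⇒  (12.1+29.3+14.9 − 3φ)·1 = 30.8
φ = (56.30 − 30.8/1) / 3 = 8.50 mm/h.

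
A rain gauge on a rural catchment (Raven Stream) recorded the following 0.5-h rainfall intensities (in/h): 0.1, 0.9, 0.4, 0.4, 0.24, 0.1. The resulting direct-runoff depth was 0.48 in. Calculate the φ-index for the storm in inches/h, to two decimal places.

Only the 3 blocks with intensity above φ contribute runoff: 0.9, 0.4, 0.4 in/h.
Σ(I−φ)·Δt = d  ⇒  (0.9+0.4+0.4 − 3φ)·0.5 = 0.48
φ = (1.700 − 0.48/0.5) / 3 = 0.25 in/h.

φ ≈ 0.25 in/h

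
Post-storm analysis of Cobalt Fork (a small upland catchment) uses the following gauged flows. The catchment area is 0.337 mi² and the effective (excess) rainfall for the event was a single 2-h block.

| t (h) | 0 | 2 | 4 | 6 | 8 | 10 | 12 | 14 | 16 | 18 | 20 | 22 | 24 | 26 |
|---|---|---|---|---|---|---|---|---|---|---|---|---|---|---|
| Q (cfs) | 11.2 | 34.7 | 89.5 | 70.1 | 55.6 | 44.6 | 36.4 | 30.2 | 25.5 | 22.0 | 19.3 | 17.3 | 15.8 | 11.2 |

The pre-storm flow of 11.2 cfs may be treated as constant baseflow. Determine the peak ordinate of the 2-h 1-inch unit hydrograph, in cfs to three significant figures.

U_p ≈ 26.1 cfs

Direct runoff: 0.0, 23.5, 78.3, 58.9, 44.4, 33.4, 25.2, 19.0, 14.3, 10.8, 8.1, 6.1, 4.6, 0.0 cfs; ΣQ_DR = 326.6 cfs, peak = 78.3 cfs.
Runoff depth d = ΣQ_DR·Δt / A = 326.6 × 7200 / (0.337 mi²) = 3.004 in.
The 1-inch UH is the DRH scaled by (1 in)/d, so U_p = 78.3 × 1/3.004 = 26.1 cfs.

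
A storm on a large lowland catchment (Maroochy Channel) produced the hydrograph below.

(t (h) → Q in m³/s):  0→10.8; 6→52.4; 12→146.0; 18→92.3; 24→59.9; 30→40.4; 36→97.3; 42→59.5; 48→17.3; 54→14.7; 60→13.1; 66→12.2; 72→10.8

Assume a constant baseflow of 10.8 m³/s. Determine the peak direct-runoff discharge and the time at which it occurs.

Subtracting baseflow gives direct-runoff ordinates: 0.0, 41.6, 135.2, 81.5, 49.1, 29.6, 86.5, 48.7, 6.5, 3.9, 2.3, 1.4, 0.0 m³/s.
The maximum is 135.2 m³/s, occurring at the reading for t = 12 h.

Q_p = 135.2 m³/s at t = 12 h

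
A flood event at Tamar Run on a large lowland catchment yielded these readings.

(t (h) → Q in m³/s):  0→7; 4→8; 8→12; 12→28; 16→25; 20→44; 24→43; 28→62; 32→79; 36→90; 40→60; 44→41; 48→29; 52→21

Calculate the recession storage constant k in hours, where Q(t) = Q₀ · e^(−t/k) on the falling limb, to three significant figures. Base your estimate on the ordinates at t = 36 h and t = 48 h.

On the falling limb, Q drops from 90 to 29 m³/s between t = 36 h and t = 48 h (Δt = 12 h).
k = −Δt / ln(Q₂/Q₁) = −12 / ln(29/90) = 10.6 h.

k ≈ 10.6 h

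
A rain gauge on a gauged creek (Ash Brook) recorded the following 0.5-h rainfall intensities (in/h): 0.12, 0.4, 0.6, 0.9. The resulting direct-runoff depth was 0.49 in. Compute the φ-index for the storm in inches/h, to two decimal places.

Only the 3 blocks with intensity above φ contribute runoff: 0.4, 0.6, 0.9 in/h.
Σ(I−φ)·Δt = d  ⇒  (0.4+0.6+0.9 − 3φ)·0.5 = 0.49
φ = (1.900 − 0.49/0.5) / 3 = 0.31 in/h.

φ ≈ 0.31 in/h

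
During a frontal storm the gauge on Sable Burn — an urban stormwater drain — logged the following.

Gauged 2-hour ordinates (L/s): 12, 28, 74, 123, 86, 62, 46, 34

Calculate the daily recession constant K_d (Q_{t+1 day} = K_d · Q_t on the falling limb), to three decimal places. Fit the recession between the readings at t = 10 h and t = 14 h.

K_d ≈ 0.027

Between t = 10 h and t = 14 h the flow falls from 62 to 34 L/s over 2×2 h = 4 h.
Per-interval ratio K = (34/62)^(1/2) = 0.7405; K_d = K^(24/2) = 0.027.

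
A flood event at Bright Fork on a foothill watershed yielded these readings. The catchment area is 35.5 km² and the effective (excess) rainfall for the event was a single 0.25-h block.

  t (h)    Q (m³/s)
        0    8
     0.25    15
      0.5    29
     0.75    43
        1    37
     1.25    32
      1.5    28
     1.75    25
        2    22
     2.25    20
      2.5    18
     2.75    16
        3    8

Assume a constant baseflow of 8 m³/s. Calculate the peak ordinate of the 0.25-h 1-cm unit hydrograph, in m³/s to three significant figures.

U_p ≈ 70.1 m³/s

Direct runoff: 0.0, 7.0, 21.0, 35.0, 29.0, 24.0, 20.0, 17.0, 14.0, 12.0, 10.0, 8.0, 0.0 m³/s; ΣQ_DR = 197.0 m³/s, peak = 35.0 m³/s.
Runoff depth d = ΣQ_DR·Δt / A = 197.0 × 900 / (35.5 km²) = 4.994 mm.
The 1-cm UH is the DRH scaled by (10 mm)/d, so U_p = 35.0 × 10/4.994 = 70.1 m³/s.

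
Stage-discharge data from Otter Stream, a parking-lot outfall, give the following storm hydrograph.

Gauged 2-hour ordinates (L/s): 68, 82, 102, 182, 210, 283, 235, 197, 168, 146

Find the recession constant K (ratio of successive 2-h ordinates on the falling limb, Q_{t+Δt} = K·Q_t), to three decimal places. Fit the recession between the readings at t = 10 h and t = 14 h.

K ≈ 0.834

Using the recession-limb readings at t = 10 h and t = 14 h: Q falls from 283 to 197 L/s over 2 intervals.
K = (Q₂/Q₁)^(1/2) = (197/283)^(1/2) = 0.834.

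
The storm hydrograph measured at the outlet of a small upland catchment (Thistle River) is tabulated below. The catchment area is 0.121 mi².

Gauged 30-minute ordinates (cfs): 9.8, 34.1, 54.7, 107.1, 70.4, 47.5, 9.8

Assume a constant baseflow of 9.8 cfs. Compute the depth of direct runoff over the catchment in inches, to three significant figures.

Direct runoff: 0.0, 24.3, 44.9, 97.3, 60.6, 37.7, 0.0 cfs; ΣQ_DR = 264.8 cfs.
V = ΣQ_DR · Δt = 264.8 × 1800 s = 4.766 × 10^5 ft³.
Over A = 0.121 mi², depth = V / A = 1.70 in.

d ≈ 1.70 in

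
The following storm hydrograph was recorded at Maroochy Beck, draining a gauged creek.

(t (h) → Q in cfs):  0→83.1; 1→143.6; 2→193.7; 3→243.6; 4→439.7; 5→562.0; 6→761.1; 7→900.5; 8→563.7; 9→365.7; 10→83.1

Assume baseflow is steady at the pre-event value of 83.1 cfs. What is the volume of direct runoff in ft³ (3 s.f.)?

V ≈ 1.23 × 10^7 ft³

Direct-runoff ordinates (Q − Q_b): 0.0, 60.5, 110.6, 160.5, 356.6, 478.9, 678.0, 817.4, 480.6, 282.6, 0.0 cfs.
ΣQ_DR = 3426 cfs.
With Δt = 1 h = 3600 s, V = ΣQ_DR · Δt = 3426 × 3600 = 1.23 × 10^7 ft³.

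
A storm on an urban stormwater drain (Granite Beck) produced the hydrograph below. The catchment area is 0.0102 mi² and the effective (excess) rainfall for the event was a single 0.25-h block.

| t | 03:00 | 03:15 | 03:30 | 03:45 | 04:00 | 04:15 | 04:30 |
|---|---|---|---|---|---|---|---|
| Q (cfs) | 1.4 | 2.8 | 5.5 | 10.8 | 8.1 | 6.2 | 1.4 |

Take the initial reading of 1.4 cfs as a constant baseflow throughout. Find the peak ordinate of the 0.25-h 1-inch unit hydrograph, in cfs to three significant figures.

Direct runoff: 0.0, 1.4, 4.1, 9.4, 6.7, 4.8, 0.0 cfs; ΣQ_DR = 26.40 cfs, peak = 9.4 cfs.
Runoff depth d = ΣQ_DR·Δt / A = 26.40 × 900 / (0.0102 mi²) = 1.003 in.
The 1-inch UH is the DRH scaled by (1 in)/d, so U_p = 9.4 × 1/1.003 = 9.37 cfs.

U_p ≈ 9.37 cfs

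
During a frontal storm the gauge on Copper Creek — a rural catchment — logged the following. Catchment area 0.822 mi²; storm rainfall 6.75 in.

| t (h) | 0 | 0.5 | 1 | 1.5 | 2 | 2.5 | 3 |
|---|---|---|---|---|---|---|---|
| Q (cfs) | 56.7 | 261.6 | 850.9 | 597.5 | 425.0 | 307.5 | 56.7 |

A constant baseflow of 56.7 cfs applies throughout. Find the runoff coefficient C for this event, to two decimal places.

ΣQ_DR = 2159 cfs; V = ΣQ_DR·Δt = 3.886 × 10^6 ft³.
Runoff depth d = V / A = 2.035 in.
C = d / P = 2.035 / 6.75 = 0.30.

C ≈ 0.30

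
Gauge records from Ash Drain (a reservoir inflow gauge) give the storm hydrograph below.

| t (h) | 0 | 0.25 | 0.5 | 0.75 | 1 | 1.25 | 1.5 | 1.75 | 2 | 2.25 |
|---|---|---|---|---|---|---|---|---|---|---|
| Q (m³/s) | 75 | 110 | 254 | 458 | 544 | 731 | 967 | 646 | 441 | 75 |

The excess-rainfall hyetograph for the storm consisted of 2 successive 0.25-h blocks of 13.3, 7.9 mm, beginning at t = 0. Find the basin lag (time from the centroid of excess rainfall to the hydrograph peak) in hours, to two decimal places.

t_L ≈ 1.28 h

Centroid of excess rainfall: t_c = Σ P_i·t̄_i / ΣP_i = 0.2182 h (block centres at 0.125, 0.375 h).
Hydrograph peak occurs at t = 1.5 h, so basin lag t_L = 1.5 − 0.2182 = 1.28 h.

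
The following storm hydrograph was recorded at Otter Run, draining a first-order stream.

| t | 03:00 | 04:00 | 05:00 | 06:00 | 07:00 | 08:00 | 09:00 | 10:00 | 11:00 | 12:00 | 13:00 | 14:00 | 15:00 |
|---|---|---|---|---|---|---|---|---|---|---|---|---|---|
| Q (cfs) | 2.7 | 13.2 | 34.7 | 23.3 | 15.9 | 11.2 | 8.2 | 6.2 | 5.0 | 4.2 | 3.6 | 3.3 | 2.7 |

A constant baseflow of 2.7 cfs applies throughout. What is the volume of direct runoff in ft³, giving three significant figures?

Direct-runoff ordinates (Q − Q_b): 0.0, 10.5, 32.0, 20.6, 13.2, 8.5, 5.5, 3.5, 2.3, 1.5, 0.9, 0.6, 0.0 cfs.
ΣQ_DR = 99.10 cfs.
With Δt = 1 h = 3600 s, V = ΣQ_DR · Δt = 99.10 × 3600 = 3.57 × 10^5 ft³.

V ≈ 3.57 × 10^5 ft³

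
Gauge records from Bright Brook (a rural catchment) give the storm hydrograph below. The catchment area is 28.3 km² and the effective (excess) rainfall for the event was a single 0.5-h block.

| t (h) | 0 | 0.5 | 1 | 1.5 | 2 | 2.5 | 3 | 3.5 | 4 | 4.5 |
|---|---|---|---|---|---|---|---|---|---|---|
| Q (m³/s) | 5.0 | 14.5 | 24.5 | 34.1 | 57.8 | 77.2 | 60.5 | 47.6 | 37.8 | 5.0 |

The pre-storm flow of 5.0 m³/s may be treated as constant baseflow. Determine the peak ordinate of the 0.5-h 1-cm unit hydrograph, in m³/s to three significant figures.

U_p ≈ 36.2 m³/s

Direct runoff: 0.0, 9.5, 19.5, 29.1, 52.8, 72.2, 55.5, 42.6, 32.8, 0.0 m³/s; ΣQ_DR = 314.0 m³/s, peak = 72.2 m³/s.
Runoff depth d = ΣQ_DR·Δt / A = 314.0 × 1800 / (28.3 km²) = 19.97 mm.
The 1-cm UH is the DRH scaled by (10 mm)/d, so U_p = 72.2 × 10/19.97 = 36.2 m³/s.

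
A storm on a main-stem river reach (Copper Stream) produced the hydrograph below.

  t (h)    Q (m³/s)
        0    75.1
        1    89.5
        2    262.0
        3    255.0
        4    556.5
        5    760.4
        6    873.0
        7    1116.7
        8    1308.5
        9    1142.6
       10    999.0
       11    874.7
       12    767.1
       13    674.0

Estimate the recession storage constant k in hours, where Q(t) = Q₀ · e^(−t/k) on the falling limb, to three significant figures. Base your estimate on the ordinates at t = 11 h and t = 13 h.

k ≈ 7.67 h

On the falling limb, Q drops from 874.7 to 674.0 m³/s between t = 11 h and t = 13 h (Δt = 2 h).
k = −Δt / ln(Q₂/Q₁) = −2 / ln(674.0/874.7) = 7.67 h.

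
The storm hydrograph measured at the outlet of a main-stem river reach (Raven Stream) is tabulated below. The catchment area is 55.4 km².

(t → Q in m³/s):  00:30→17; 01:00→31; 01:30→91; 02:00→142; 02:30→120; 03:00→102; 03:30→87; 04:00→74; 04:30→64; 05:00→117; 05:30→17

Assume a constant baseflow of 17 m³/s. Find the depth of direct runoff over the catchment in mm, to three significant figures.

d ≈ 21.9 mm

Direct runoff: 0.0, 14.0, 74.0, 125.0, 103.0, 85.0, 70.0, 57.0, 47.0, 100.0, 0.0 m³/s; ΣQ_DR = 675.0 m³/s.
V = ΣQ_DR · Δt = 675.0 × 1800 s = 1.215 × 10^6 m³.
Over A = 55.4 km², depth = V / A = 21.9 mm.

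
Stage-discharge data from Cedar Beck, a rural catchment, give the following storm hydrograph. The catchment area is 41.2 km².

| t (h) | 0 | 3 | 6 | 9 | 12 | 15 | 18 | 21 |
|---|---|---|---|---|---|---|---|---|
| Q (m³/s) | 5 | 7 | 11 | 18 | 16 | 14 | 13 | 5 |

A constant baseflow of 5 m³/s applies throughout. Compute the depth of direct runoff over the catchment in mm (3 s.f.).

Direct runoff: 0.0, 2.0, 6.0, 13.0, 11.0, 9.0, 8.0, 0.0 m³/s; ΣQ_DR = 49.00 m³/s.
V = ΣQ_DR · Δt = 49.00 × 10800 s = 5.292 × 10^5 m³.
Over A = 41.2 km², depth = V / A = 12.8 mm.

d ≈ 12.8 mm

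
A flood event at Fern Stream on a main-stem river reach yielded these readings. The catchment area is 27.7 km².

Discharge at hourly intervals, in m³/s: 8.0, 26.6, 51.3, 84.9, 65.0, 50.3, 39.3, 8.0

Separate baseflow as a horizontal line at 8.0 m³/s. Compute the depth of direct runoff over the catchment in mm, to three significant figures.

d ≈ 35.0 mm

Direct runoff: 0.0, 18.6, 43.3, 76.9, 57.0, 42.3, 31.3, 0.0 m³/s; ΣQ_DR = 269.4 m³/s.
V = ΣQ_DR · Δt = 269.4 × 3600 s = 9.698 × 10^5 m³.
Over A = 27.7 km², depth = V / A = 35.0 mm.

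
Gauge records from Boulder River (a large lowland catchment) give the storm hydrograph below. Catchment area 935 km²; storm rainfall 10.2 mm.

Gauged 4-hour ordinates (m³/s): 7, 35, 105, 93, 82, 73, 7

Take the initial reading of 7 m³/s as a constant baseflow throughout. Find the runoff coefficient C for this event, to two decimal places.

C ≈ 0.53

ΣQ_DR = 353.0 m³/s; V = ΣQ_DR·Δt = 5.083 × 10^6 m³.
Runoff depth d = V / A = 5.437 mm.
C = d / P = 5.437 / 10.2 = 0.53.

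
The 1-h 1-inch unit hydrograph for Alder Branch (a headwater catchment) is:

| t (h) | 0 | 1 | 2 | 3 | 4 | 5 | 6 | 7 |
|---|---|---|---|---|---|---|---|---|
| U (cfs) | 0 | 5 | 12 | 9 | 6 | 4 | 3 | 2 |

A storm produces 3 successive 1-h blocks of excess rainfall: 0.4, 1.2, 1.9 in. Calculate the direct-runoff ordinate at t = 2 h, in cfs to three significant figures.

By discrete convolution, Q_j = Σ (P_i / 1 in) · U_{j−i}.
At t = 2 h (j=2): Q = (0.4/1)·12 + (1.2/1)·5 + (1.9/1)·0 = 10.8 cfs.

Q ≈ 10.8 cfs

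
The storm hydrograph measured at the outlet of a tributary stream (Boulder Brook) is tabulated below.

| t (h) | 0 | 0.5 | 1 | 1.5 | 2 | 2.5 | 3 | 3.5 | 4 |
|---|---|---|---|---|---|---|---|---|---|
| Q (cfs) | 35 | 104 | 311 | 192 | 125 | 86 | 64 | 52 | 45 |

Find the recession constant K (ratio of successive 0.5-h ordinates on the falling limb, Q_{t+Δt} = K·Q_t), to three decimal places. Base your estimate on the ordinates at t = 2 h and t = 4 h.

K ≈ 0.775

Using the recession-limb readings at t = 2 h and t = 4 h: Q falls from 125 to 45 cfs over 4 intervals.
K = (Q₂/Q₁)^(1/4) = (45/125)^(1/4) = 0.775.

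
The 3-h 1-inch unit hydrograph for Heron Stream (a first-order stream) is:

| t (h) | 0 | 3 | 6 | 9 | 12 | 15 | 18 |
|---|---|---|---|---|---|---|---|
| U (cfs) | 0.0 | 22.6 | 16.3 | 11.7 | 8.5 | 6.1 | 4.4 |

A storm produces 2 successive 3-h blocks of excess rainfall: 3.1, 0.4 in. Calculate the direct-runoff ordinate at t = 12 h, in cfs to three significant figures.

By discrete convolution, Q_j = Σ (P_i / 1 in) · U_{j−i}.
At t = 12 h (j=4): Q = (3.1/1)·8.5 + (0.4/1)·11.7 = 31.0 cfs.

Q ≈ 31.0 cfs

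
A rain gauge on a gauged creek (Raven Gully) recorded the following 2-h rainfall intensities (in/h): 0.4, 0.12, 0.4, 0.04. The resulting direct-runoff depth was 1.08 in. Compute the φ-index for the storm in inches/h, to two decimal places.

φ ≈ 0.13 in/h

Only the 2 blocks with intensity above φ contribute runoff: 0.4, 0.4 in/h.
Σ(I−φ)·Δt = d  ⇒  (0.4+0.4 − 2φ)·2 = 1.08
φ = (0.8000 − 1.08/2) / 2 = 0.13 in/h.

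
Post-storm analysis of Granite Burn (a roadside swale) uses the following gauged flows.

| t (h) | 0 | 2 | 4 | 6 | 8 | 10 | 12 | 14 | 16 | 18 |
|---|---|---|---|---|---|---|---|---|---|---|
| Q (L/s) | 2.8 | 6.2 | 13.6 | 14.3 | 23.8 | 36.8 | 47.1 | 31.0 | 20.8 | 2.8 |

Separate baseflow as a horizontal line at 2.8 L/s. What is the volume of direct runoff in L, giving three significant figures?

Direct-runoff ordinates (Q − Q_b): 0.0, 3.4, 10.8, 11.5, 21.0, 34.0, 44.3, 28.2, 18.0, 0.0 L/s.
ΣQ_DR = 171.2 L/s.
With Δt = 2 h = 7200 s, V = ΣQ_DR · Δt = 171.2 × 7200 = 1.23 × 10^6 L.

V ≈ 1.23 × 10^6 L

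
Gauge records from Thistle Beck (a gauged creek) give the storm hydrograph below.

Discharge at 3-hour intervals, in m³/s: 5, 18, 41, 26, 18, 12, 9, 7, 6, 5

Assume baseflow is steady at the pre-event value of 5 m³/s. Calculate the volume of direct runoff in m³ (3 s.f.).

V ≈ 1.05 × 10^6 m³

Direct-runoff ordinates (Q − Q_b): 0.0, 13.0, 36.0, 21.0, 13.0, 7.0, 4.0, 2.0, 1.0, 0.0 m³/s.
ΣQ_DR = 97.00 m³/s.
With Δt = 3 h = 10800 s, V = ΣQ_DR · Δt = 97.00 × 10800 = 1.05 × 10^6 m³.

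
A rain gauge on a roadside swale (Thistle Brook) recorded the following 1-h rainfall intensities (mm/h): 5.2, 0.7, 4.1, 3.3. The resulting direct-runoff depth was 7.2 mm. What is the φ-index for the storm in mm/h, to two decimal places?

φ ≈ 1.80 mm/h

Only the 3 blocks with intensity above φ contribute runoff: 5.2, 4.1, 3.3 mm/h.
Σ(I−φ)·Δt = d  ⇒  (5.2+4.1+3.3 − 3φ)·1 = 7.2
φ = (12.60 − 7.2/1) / 3 = 1.80 mm/h.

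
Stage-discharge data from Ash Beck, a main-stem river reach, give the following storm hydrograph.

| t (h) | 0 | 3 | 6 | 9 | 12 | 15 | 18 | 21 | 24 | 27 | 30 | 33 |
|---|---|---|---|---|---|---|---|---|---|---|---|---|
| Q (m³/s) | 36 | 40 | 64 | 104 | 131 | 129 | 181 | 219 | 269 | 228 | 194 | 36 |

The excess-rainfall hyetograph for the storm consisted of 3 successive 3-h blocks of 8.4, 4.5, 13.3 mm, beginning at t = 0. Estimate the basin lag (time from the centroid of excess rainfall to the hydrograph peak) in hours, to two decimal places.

Centroid of excess rainfall: t_c = Σ P_i·t̄_i / ΣP_i = 5.0611 h (block centres at 1.5, 4.5, 7.5 h).
Hydrograph peak occurs at t = 24 h, so basin lag t_L = 24 − 5.0611 = 18.94 h.

t_L ≈ 18.94 h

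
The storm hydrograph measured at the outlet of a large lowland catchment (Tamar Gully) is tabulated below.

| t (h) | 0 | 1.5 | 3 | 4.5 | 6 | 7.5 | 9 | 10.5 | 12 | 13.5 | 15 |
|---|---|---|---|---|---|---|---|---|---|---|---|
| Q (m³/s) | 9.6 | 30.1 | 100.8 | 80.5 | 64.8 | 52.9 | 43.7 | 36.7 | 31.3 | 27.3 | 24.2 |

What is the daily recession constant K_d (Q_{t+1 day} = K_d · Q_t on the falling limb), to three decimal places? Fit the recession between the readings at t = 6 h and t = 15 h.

K_d ≈ 0.072

Between t = 6 h and t = 15 h the flow falls from 64.8 to 24.2 m³/s over 6×1.5 h = 9 h.
Per-interval ratio K = (24.2/64.8)^(1/6) = 0.8486; K_d = K^(24/1.5) = 0.072.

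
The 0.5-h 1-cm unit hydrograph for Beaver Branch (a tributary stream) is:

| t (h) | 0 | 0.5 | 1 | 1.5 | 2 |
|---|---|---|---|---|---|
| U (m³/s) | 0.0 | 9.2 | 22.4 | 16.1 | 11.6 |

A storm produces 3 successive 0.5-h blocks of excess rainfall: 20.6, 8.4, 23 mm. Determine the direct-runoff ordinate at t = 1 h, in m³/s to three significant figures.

Q ≈ 53.9 m³/s

By discrete convolution, Q_j = Σ (P_i / 10 mm) · U_{j−i}.
At t = 1 h (j=2): Q = (20.6/10)·22.4 + (8.4/10)·9.2 + (23/10)·0.0 = 53.9 m³/s.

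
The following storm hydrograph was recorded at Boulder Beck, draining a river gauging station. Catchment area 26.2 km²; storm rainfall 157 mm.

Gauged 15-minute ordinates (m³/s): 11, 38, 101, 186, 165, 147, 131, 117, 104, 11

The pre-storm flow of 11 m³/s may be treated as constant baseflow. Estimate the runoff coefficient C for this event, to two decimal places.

ΣQ_DR = 901.0 m³/s; V = ΣQ_DR·Δt = 8.109 × 10^5 m³.
Runoff depth d = V / A = 30.95 mm.
C = d / P = 30.95 / 157 = 0.20.

C ≈ 0.20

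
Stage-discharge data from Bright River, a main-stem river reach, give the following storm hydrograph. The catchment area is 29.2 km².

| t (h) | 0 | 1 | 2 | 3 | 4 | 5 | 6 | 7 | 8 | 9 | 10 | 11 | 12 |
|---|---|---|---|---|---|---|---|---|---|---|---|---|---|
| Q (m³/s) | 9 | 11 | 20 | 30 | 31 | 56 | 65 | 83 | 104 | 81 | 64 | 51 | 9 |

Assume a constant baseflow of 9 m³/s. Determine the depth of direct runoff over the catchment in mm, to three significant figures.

d ≈ 61.3 mm

Direct runoff: 0.0, 2.0, 11.0, 21.0, 22.0, 47.0, 56.0, 74.0, 95.0, 72.0, 55.0, 42.0, 0.0 m³/s; ΣQ_DR = 497.0 m³/s.
V = ΣQ_DR · Δt = 497.0 × 3600 s = 1.789 × 10^6 m³.
Over A = 29.2 km², depth = V / A = 61.3 mm.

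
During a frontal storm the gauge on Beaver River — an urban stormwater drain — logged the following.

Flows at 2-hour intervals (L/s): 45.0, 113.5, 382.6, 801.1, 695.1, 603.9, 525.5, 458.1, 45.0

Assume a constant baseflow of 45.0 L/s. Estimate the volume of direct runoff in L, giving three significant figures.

Direct-runoff ordinates (Q − Q_b): 0.0, 68.5, 337.6, 756.1, 650.1, 558.9, 480.5, 413.1, 0.0 L/s.
ΣQ_DR = 3265 L/s.
With Δt = 2 h = 7200 s, V = ΣQ_DR · Δt = 3265 × 7200 = 2.35 × 10^7 L.

V ≈ 2.35 × 10^7 L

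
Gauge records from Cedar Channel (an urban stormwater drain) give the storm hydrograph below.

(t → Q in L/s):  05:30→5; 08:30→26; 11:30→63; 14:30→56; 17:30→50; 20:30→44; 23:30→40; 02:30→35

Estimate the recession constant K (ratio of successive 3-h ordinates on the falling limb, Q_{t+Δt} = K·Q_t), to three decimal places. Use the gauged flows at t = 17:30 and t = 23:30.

K ≈ 0.894

Using the recession-limb readings at t = 17:30 and t = 23:30: Q falls from 50 to 40 L/s over 2 intervals.
K = (Q₂/Q₁)^(1/2) = (40/50)^(1/2) = 0.894.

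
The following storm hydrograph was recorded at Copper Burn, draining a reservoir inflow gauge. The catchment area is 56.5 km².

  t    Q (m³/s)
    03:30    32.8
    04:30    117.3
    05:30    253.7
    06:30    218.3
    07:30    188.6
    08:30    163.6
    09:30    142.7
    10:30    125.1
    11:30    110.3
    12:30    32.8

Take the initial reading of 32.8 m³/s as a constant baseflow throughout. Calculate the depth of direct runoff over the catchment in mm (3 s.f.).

d ≈ 67.4 mm

Direct runoff: 0.0, 84.5, 220.9, 185.5, 155.8, 130.8, 109.9, 92.3, 77.5, 0.0 m³/s; ΣQ_DR = 1057 m³/s.
V = ΣQ_DR · Δt = 1057 × 3600 s = 3.806 × 10^6 m³.
Over A = 56.5 km², depth = V / A = 67.4 mm.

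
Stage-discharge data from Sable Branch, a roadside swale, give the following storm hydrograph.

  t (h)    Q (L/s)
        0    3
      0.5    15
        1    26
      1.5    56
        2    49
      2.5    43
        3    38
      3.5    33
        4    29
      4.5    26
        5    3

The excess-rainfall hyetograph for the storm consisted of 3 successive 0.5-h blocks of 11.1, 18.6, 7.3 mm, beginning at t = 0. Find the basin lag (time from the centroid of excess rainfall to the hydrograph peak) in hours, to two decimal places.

t_L ≈ 0.80 h

Centroid of excess rainfall: t_c = Σ P_i·t̄_i / ΣP_i = 0.6986 h (block centres at 0.25, 0.75, 1.25 h).
Hydrograph peak occurs at t = 1.5 h, so basin lag t_L = 1.5 − 0.6986 = 0.80 h.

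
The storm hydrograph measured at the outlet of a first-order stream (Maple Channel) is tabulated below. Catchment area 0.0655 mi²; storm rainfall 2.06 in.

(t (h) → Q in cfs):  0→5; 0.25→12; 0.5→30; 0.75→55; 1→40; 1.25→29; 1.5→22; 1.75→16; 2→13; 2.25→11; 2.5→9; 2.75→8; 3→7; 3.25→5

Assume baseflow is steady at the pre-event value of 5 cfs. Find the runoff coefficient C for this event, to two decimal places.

ΣQ_DR = 192.0 cfs; V = ΣQ_DR·Δt = 1.728 × 10^5 ft³.
Runoff depth d = V / A = 1.136 in.
C = d / P = 1.136 / 2.06 = 0.55.

C ≈ 0.55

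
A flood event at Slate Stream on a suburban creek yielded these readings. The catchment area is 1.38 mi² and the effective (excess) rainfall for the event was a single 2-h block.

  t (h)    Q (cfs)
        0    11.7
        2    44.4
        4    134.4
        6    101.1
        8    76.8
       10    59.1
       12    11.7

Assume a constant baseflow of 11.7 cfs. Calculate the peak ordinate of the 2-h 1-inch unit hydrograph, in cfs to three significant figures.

Direct runoff: 0.0, 32.7, 122.7, 89.4, 65.1, 47.4, 0.0 cfs; ΣQ_DR = 357.3 cfs, peak = 122.7 cfs.
Runoff depth d = ΣQ_DR·Δt / A = 357.3 × 7200 / (1.38 mi²) = 0.8024 in.
The 1-inch UH is the DRH scaled by (1 in)/d, so U_p = 122.7 × 1/0.8024 = 153 cfs.

U_p ≈ 153 cfs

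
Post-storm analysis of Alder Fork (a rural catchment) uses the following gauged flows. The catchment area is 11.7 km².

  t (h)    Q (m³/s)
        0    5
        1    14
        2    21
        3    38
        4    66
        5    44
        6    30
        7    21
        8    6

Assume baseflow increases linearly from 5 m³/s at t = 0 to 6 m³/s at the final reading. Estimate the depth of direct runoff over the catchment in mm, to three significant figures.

d ≈ 60.2 mm

Direct runoff: 0.00, 8.88, 15.75, 32.62, 60.50, 38.38, 24.25, 15.12, 0.00 m³/s; ΣQ_DR = 195.5 m³/s.
V = ΣQ_DR · Δt = 195.5 × 3600 s = 7.038 × 10^5 m³.
Over A = 11.7 km², depth = V / A = 60.2 mm.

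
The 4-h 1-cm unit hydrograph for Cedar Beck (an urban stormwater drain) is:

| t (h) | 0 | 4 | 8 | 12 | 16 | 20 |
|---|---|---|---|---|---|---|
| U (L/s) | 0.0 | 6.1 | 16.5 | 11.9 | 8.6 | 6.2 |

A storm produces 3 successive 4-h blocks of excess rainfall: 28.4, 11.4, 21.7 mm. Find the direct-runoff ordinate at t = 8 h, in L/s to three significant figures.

By discrete convolution, Q_j = Σ (P_i / 10 mm) · U_{j−i}.
At t = 8 h (j=2): Q = (28.4/10)·16.5 + (11.4/10)·6.1 + (21.7/10)·0.0 = 53.8 L/s.

Q ≈ 53.8 L/s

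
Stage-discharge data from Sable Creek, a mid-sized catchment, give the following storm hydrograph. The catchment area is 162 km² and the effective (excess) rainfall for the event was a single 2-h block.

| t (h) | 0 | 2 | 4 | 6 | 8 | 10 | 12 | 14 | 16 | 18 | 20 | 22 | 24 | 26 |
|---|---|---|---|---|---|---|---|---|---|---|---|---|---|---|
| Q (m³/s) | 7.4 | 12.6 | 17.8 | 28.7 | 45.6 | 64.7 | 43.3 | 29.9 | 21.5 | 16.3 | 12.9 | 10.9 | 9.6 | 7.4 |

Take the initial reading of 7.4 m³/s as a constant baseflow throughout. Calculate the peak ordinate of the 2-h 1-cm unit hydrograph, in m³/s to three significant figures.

U_p ≈ 57.3 m³/s

Direct runoff: 0.0, 5.2, 10.4, 21.3, 38.2, 57.3, 35.9, 22.5, 14.1, 8.9, 5.5, 3.5, 2.2, 0.0 m³/s; ΣQ_DR = 225.0 m³/s, peak = 57.3 m³/s.
Runoff depth d = ΣQ_DR·Δt / A = 225.0 × 7200 / (162 km²) = 10.00 mm.
The 1-cm UH is the DRH scaled by (10 mm)/d, so U_p = 57.3 × 10/10.00 = 57.3 m³/s.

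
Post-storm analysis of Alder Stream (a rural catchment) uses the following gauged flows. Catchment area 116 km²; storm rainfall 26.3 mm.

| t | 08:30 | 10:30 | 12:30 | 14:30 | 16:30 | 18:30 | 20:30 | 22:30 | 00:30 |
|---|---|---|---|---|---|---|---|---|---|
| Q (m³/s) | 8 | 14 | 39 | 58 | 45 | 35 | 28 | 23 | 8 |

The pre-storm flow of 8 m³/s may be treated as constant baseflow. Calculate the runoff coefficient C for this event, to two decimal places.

C ≈ 0.44

ΣQ_DR = 186.0 m³/s; V = ΣQ_DR·Δt = 1.339 × 10^6 m³.
Runoff depth d = V / A = 11.54 mm.
C = d / P = 11.54 / 26.3 = 0.44.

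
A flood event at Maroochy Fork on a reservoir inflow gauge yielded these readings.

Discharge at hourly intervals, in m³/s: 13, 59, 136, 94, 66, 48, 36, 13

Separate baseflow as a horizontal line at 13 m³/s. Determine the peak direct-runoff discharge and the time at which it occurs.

Q_p = 123.0 m³/s at t = 2 h

Subtracting baseflow gives direct-runoff ordinates: 0.0, 46.0, 123.0, 81.0, 53.0, 35.0, 23.0, 0.0 m³/s.
The maximum is 123.0 m³/s, occurring at the reading for t = 2 h.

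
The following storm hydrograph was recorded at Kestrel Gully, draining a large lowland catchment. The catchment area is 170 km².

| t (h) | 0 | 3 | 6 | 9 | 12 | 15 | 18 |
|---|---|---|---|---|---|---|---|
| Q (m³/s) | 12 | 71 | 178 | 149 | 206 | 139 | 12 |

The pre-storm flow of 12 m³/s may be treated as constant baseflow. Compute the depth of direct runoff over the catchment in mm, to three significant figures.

Direct runoff: 0.0, 59.0, 166.0, 137.0, 194.0, 127.0, 0.0 m³/s; ΣQ_DR = 683.0 m³/s.
V = ΣQ_DR · Δt = 683.0 × 10800 s = 7.376 × 10^6 m³.
Over A = 170 km², depth = V / A = 43.4 mm.

d ≈ 43.4 mm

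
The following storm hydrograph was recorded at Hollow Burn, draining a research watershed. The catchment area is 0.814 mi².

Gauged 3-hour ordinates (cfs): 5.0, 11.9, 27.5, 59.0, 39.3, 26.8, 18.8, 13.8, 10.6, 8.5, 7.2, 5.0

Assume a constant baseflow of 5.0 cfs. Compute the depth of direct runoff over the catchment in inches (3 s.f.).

d ≈ 0.990 in

Direct runoff: 0.0, 6.9, 22.5, 54.0, 34.3, 21.8, 13.8, 8.8, 5.6, 3.5, 2.2, 0.0 cfs; ΣQ_DR = 173.4 cfs.
V = ΣQ_DR · Δt = 173.4 × 10800 s = 1.873 × 10^6 ft³.
Over A = 0.814 mi², depth = V / A = 0.990 in.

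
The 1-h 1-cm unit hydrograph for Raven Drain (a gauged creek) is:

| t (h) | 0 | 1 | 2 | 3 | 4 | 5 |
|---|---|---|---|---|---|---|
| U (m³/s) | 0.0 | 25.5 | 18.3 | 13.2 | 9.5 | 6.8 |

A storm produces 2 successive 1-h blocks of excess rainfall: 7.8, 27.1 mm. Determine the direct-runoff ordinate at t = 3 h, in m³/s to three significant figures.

By discrete convolution, Q_j = Σ (P_i / 10 mm) · U_{j−i}.
At t = 3 h (j=3): Q = (7.8/10)·13.2 + (27.1/10)·18.3 = 59.9 m³/s.

Q ≈ 59.9 m³/s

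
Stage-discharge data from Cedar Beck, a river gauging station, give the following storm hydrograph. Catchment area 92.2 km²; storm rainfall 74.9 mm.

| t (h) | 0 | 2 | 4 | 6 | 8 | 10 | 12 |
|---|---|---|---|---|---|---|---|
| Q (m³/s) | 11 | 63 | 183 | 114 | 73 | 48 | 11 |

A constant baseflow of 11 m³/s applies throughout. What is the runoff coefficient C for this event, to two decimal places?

ΣQ_DR = 426.0 m³/s; V = ΣQ_DR·Δt = 3.067 × 10^6 m³.
Runoff depth d = V / A = 33.27 mm.
C = d / P = 33.27 / 74.9 = 0.44.

C ≈ 0.44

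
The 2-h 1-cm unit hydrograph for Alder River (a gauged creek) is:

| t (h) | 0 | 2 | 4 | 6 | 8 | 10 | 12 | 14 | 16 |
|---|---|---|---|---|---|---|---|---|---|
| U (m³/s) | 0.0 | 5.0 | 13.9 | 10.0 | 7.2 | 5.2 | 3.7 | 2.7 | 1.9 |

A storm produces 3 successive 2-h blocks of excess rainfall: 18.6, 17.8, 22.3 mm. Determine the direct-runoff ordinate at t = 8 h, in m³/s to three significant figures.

Q ≈ 62.2 m³/s

By discrete convolution, Q_j = Σ (P_i / 10 mm) · U_{j−i}.
At t = 8 h (j=4): Q = (18.6/10)·7.2 + (17.8/10)·10.0 + (22.3/10)·13.9 = 62.2 m³/s.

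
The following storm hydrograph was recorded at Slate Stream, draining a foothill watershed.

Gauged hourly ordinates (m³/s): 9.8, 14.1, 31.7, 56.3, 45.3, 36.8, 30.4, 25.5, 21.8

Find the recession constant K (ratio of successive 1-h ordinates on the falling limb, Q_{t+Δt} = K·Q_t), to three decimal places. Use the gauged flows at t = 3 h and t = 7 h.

K ≈ 0.820

Using the recession-limb readings at t = 3 h and t = 7 h: Q falls from 56.3 to 25.5 m³/s over 4 intervals.
K = (Q₂/Q₁)^(1/4) = (25.5/56.3)^(1/4) = 0.820.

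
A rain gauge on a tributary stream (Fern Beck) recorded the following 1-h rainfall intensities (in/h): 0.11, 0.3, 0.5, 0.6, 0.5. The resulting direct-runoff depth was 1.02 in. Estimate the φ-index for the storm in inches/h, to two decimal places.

φ ≈ 0.22 in/h

Only the 4 blocks with intensity above φ contribute runoff: 0.3, 0.5, 0.6, 0.5 in/h.
Σ(I−φ)·Δt = d  ⇒  (0.3+0.5+0.6+0.5 − 4φ)·1 = 1.02
φ = (1.900 − 1.02/1) / 4 = 0.22 in/h.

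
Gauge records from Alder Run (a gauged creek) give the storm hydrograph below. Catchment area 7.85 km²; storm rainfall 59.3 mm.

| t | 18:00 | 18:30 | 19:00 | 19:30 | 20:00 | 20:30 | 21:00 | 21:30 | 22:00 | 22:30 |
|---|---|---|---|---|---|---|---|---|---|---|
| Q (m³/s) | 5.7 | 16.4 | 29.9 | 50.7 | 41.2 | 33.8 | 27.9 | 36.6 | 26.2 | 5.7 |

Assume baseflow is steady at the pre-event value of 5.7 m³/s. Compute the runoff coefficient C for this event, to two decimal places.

ΣQ_DR = 217.1 m³/s; V = ΣQ_DR·Δt = 3.908 × 10^5 m³.
Runoff depth d = V / A = 49.78 mm.
C = d / P = 49.78 / 59.3 = 0.84.

C ≈ 0.84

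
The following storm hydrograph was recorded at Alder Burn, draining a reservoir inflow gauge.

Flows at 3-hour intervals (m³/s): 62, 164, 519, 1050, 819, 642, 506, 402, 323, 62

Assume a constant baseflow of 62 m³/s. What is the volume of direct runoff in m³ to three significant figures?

Direct-runoff ordinates (Q − Q_b): 0.0, 102.0, 457.0, 988.0, 757.0, 580.0, 444.0, 340.0, 261.0, 0.0 m³/s.
ΣQ_DR = 3929 m³/s.
With Δt = 3 h = 10800 s, V = ΣQ_DR · Δt = 3929 × 10800 = 4.24 × 10^7 m³.

V ≈ 4.24 × 10^7 m³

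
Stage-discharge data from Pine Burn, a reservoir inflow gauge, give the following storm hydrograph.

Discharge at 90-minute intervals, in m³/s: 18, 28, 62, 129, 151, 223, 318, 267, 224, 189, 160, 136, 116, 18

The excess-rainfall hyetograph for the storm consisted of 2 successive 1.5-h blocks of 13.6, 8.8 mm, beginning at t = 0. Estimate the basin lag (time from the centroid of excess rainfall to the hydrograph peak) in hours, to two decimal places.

Centroid of excess rainfall: t_c = Σ P_i·t̄_i / ΣP_i = 1.3393 h (block centres at 0.75, 2.25 h).
Hydrograph peak occurs at t = 9 h, so basin lag t_L = 9 − 1.3393 = 7.66 h.

t_L ≈ 7.66 h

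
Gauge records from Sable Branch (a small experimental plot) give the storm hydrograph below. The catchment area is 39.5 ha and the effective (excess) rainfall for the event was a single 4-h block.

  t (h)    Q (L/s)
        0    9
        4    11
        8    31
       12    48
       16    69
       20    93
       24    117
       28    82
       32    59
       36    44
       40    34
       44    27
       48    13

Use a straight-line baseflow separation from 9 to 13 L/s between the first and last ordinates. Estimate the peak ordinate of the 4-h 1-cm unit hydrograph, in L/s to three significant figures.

U_p ≈ 58.9 L/s

Direct runoff: 0.00, 1.67, 21.33, 38.00, 58.67, 82.33, 106.00, 70.67, 47.33, 32.00, 21.67, 14.33, 0.00 L/s; ΣQ_DR = 494.0 L/s, peak = 106.00 L/s.
Runoff depth d = ΣQ_DR·Δt / A = 494.0 × 14400 / (39.5 ha) = 18.01 mm.
The 1-cm UH is the DRH scaled by (10 mm)/d, so U_p = 106.00 × 10/18.01 = 58.9 L/s.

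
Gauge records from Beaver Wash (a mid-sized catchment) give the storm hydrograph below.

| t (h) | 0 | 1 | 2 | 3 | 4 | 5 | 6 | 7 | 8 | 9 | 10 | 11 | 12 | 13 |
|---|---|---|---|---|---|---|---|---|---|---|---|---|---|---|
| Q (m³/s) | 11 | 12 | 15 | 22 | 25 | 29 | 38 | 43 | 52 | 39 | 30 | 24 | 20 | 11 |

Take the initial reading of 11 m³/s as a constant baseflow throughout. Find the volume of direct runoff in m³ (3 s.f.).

V ≈ 7.81 × 10^5 m³

Direct-runoff ordinates (Q − Q_b): 0.0, 1.0, 4.0, 11.0, 14.0, 18.0, 27.0, 32.0, 41.0, 28.0, 19.0, 13.0, 9.0, 0.0 m³/s.
ΣQ_DR = 217.0 m³/s.
With Δt = 1 h = 3600 s, V = ΣQ_DR · Δt = 217.0 × 3600 = 7.81 × 10^5 m³.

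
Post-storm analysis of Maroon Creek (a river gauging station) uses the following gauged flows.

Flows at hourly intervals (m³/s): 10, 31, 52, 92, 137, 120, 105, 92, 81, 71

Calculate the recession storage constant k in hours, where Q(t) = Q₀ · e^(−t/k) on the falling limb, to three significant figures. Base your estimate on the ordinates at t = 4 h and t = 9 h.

k ≈ 7.61 h

On the falling limb, Q drops from 137 to 71 m³/s between t = 4 h and t = 9 h (Δt = 5 h).
k = −Δt / ln(Q₂/Q₁) = −5 / ln(71/137) = 7.61 h.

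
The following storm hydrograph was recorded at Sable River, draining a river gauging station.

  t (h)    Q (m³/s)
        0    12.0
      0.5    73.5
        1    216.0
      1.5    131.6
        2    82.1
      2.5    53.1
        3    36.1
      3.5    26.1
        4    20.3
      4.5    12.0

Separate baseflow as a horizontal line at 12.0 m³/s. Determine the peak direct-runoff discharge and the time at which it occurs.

Q_p = 204.0 m³/s at t = 1 h

Subtracting baseflow gives direct-runoff ordinates: 0.0, 61.5, 204.0, 119.6, 70.1, 41.1, 24.1, 14.1, 8.3, 0.0 m³/s.
The maximum is 204.0 m³/s, occurring at the reading for t = 1 h.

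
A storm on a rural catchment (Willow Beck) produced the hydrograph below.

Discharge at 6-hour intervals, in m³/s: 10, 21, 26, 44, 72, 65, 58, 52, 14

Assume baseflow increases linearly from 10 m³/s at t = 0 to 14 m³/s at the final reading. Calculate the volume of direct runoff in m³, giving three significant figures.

Direct-runoff ordinates (Q − Q_b): 0.00, 10.50, 15.00, 32.50, 60.00, 52.50, 45.00, 38.50, 0.00 m³/s.
ΣQ_DR = 254.0 m³/s.
With Δt = 6 h = 21600 s, V = ΣQ_DR · Δt = 254.0 × 21600 = 5.49 × 10^6 m³.

V ≈ 5.49 × 10^6 m³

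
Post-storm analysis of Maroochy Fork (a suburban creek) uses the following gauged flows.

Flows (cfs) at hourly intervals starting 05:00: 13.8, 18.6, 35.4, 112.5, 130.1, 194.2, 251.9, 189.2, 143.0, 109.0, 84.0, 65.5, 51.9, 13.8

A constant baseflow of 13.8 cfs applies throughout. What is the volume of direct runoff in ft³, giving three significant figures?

V ≈ 4.39 × 10^6 ft³

Direct-runoff ordinates (Q − Q_b): 0.0, 4.8, 21.6, 98.7, 116.3, 180.4, 238.1, 175.4, 129.2, 95.2, 70.2, 51.7, 38.1, 0.0 cfs.
ΣQ_DR = 1220 cfs.
With Δt = 1 h = 3600 s, V = ΣQ_DR · Δt = 1220 × 3600 = 4.39 × 10^6 ft³.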